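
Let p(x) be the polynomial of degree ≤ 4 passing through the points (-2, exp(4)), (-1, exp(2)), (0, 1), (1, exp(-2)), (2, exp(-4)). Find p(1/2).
(-5 + 60*exp(2) + (-20*exp(2) + 90 + 3*exp(4))*exp(4))*exp(-4)/128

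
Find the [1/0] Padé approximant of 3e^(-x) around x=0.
3 - 3*x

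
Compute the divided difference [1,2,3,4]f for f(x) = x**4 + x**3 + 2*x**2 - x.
11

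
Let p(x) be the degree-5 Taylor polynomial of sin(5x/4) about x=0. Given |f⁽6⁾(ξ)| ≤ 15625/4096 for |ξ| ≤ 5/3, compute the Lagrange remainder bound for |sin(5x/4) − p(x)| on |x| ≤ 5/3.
48828125/429981696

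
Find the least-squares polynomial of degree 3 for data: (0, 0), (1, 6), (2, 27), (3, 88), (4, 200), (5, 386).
11/63 + (428/189)x + (-13/63)x² + (82/27)x³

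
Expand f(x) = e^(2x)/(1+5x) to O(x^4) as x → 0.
1 - 3*x + 17*x**2 - 251*x**3/3 + O(x**4)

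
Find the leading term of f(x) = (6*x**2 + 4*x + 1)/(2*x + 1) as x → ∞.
3*x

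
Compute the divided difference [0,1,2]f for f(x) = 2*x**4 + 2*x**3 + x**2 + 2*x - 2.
21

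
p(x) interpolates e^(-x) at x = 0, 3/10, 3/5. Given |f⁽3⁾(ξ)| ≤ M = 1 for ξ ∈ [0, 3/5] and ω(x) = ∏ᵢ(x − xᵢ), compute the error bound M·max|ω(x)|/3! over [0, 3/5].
sqrt(3)/1000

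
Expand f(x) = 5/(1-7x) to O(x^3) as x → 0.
5 + 35*x + 245*x**2 + O(x**3)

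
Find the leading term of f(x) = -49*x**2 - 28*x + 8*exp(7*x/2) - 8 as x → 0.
343*x**3/6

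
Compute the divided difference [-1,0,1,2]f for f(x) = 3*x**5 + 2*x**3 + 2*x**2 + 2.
17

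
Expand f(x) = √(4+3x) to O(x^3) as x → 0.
2 + 3*x/4 - 9*x**2/64 + O(x**3)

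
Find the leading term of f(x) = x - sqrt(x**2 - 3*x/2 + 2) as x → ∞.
3/4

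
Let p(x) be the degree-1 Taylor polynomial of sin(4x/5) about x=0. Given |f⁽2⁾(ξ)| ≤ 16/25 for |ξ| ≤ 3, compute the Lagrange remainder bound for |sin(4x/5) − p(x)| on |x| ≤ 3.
72/25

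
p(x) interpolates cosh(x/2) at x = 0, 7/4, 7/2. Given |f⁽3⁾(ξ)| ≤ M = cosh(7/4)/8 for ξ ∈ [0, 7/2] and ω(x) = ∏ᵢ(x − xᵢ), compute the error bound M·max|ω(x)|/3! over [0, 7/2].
343*sqrt(3)*cosh(7/4)/13824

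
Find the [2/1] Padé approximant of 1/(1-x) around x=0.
1/(1 - x)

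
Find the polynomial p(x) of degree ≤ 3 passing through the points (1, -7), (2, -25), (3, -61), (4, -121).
-x**3 - 3*x**2 - 2*x - 1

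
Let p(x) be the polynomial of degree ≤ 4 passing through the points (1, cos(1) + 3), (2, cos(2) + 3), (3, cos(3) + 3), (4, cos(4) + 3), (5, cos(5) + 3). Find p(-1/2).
1485*cos(3)/64 + 315*cos(5)/128 + 3 + 1155*cos(1)/128 - 385*cos(4)/32 - 693*cos(2)/32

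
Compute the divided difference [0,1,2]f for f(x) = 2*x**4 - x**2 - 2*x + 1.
13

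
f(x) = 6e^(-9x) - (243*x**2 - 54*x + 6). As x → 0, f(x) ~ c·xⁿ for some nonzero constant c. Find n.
3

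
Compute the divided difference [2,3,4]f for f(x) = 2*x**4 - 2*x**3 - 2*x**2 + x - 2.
90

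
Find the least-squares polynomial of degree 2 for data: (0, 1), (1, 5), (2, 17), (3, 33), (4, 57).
31/35 + (10/7)x + (22/7)x²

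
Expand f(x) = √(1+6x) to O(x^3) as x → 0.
1 + 3*x - 9*x**2/2 + O(x**3)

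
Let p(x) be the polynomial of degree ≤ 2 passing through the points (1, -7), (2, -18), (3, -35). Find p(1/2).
-15/4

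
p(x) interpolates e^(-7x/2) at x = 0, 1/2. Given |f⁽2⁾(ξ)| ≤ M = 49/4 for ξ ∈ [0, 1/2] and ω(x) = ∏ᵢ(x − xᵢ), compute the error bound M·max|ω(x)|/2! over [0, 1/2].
49/128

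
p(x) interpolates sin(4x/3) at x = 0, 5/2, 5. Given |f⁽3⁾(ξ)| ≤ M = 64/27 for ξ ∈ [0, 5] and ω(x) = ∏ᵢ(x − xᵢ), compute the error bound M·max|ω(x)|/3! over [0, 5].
1000*sqrt(3)/729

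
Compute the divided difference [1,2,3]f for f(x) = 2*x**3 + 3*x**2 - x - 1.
15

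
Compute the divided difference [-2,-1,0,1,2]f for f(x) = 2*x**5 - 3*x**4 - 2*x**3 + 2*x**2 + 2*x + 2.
-3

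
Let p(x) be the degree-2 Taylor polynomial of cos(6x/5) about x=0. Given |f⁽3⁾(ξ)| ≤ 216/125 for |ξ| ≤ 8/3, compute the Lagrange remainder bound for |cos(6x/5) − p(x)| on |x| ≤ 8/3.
2048/375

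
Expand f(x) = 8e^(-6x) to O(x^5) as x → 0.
8 - 48*x + 144*x**2 - 288*x**3 + 432*x**4 + O(x**5)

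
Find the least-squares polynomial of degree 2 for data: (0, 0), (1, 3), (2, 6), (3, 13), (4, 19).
1/35 + (68/35)x + (5/7)x²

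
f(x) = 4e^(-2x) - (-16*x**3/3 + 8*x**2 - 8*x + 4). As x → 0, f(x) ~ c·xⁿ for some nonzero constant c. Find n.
4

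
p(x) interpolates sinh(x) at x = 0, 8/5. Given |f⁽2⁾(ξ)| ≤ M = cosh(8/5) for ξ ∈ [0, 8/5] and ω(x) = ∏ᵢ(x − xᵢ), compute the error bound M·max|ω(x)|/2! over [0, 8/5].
8*cosh(8/5)/25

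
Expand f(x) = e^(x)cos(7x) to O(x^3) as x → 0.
1 + x - 24*x**2 + O(x**3)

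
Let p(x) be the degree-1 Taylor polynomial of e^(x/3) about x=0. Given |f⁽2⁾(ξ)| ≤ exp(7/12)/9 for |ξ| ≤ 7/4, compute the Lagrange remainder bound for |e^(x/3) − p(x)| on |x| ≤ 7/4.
49*exp(7/12)/288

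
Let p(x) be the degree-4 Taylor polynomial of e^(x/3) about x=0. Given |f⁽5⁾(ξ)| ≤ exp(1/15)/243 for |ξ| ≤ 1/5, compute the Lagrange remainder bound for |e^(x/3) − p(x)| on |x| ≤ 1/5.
exp(1/15)/91125000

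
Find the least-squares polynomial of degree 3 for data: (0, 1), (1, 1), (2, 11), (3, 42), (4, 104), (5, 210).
17/18 + (-719/756)x + (-179/252)x² + (50/27)x³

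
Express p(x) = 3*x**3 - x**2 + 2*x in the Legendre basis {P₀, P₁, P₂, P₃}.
(-1/3)P₀ + (19/5)P₁ + (-2/3)P₂ + (6/5)P₃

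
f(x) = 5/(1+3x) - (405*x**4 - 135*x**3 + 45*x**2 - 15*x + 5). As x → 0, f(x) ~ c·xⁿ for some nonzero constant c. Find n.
5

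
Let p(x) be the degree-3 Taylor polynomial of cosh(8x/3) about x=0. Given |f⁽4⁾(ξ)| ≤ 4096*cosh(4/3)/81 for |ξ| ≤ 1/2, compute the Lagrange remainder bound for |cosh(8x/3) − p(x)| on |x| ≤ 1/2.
32*cosh(4/3)/243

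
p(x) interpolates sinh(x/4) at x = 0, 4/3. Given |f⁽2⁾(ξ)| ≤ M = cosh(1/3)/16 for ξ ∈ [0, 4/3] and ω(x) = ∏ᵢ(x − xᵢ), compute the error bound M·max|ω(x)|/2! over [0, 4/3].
cosh(1/3)/72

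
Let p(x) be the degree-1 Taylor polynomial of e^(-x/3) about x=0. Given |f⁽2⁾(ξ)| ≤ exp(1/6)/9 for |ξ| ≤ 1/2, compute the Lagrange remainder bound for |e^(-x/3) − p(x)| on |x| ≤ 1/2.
exp(1/6)/72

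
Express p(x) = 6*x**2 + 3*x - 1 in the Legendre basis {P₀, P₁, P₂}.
P₀ + (3)P₁ + (4)P₂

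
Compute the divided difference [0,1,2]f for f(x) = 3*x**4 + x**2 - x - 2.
22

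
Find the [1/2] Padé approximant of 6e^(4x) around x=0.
(8*x + 6)/(8*x**2/3 - 8*x/3 + 1)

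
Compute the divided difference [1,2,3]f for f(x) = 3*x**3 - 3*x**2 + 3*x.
15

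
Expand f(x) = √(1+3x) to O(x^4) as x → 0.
1 + 3*x/2 - 9*x**2/8 + 27*x**3/16 + O(x**4)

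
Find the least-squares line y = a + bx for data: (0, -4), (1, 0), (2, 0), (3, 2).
a = -16/5, b = 9/5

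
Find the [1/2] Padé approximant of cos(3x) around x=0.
1/(9*x**2/2 + 1)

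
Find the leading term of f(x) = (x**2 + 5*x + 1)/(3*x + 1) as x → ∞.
x/3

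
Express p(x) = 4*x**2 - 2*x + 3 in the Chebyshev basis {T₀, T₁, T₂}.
(5)T₀ + (-2)T₁ + (2)T₂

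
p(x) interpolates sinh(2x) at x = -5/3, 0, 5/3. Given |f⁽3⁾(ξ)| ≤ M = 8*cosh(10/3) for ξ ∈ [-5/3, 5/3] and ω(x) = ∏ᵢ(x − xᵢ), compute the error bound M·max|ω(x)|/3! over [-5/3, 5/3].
1000*sqrt(3)*cosh(10/3)/729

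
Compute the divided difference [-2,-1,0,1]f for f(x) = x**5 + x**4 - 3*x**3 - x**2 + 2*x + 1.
0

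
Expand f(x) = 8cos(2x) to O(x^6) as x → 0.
8 - 16*x**2 + 16*x**4/3 + O(x**6)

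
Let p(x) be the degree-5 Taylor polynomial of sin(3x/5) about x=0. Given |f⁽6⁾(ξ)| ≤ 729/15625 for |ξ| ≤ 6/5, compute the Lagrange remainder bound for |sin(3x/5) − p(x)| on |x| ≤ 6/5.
236196/1220703125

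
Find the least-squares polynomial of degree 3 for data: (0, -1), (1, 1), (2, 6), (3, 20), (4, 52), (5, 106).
-121/126 + (289/108)x + (-479/252)x² + (61/54)x³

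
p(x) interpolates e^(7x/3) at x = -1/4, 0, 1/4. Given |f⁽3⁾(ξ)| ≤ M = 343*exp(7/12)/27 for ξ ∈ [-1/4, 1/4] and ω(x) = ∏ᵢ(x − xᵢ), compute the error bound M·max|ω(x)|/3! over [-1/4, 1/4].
343*sqrt(3)*exp(7/12)/46656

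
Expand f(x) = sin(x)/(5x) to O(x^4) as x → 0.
1/5 - x**2/30 + O(x**4)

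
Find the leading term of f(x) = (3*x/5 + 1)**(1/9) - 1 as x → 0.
x/15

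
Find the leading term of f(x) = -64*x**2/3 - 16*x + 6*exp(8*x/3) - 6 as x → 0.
512*x**3/27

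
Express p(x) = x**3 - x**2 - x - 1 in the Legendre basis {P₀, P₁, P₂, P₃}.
(-4/3)P₀ + (-2/5)P₁ + (-2/3)P₂ + (2/5)P₃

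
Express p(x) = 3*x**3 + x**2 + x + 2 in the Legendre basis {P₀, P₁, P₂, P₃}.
(7/3)P₀ + (14/5)P₁ + (2/3)P₂ + (6/5)P₃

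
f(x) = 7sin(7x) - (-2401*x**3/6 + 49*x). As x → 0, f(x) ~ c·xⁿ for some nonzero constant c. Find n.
5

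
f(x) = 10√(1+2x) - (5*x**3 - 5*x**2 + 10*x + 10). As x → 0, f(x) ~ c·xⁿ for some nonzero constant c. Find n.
4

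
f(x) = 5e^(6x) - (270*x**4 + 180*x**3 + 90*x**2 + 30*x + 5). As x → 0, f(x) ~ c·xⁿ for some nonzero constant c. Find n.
5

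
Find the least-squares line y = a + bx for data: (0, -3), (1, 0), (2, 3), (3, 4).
a = -13/5, b = 12/5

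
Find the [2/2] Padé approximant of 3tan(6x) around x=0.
18*x/(1 - 12*x**2)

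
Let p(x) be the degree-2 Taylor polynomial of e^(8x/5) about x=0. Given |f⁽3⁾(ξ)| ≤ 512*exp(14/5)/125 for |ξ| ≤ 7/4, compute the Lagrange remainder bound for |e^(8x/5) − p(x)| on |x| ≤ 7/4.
1372*exp(14/5)/375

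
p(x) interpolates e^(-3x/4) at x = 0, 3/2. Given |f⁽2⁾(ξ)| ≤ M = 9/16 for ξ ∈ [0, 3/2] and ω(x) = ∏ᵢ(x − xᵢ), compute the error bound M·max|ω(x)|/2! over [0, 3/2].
81/512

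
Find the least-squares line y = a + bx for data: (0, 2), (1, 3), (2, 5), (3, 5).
a = 21/10, b = 11/10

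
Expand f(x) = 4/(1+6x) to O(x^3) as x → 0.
4 - 24*x + 144*x**2 + O(x**3)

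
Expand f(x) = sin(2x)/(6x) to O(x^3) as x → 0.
1/3 - 2*x**2/9 + O(x**3)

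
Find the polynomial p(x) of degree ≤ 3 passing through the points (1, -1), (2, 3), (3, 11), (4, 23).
2*x**2 - 2*x - 1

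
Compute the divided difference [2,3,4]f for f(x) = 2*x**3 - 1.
18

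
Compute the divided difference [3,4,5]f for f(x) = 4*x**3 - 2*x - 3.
48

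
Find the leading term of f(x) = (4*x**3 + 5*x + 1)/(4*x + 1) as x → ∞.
x**2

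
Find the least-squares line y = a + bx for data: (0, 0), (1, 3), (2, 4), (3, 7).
a = 1/5, b = 11/5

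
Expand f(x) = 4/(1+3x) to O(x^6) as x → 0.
4 - 12*x + 36*x**2 - 108*x**3 + 324*x**4 - 972*x**5 + O(x**6)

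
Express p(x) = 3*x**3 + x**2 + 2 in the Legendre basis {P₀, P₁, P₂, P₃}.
(7/3)P₀ + (9/5)P₁ + (2/3)P₂ + (6/5)P₃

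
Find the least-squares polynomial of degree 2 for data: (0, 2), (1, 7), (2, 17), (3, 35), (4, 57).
2 + (9/5)x + (3)x²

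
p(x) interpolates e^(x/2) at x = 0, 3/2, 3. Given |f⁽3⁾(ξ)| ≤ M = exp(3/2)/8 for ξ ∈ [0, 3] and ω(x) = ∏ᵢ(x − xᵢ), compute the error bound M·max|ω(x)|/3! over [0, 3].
sqrt(3)*exp(3/2)/64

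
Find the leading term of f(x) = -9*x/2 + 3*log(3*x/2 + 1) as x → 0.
-27*x**2/8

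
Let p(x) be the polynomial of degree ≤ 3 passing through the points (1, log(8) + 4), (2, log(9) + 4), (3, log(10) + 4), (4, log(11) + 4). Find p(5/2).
log(3*11**(15/16)*2**(3/8)*3**(1/8)*5**(9/16)/11) + 4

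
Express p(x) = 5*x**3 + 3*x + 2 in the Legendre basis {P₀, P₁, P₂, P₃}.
(2)P₀ + (6)P₁ + (2)P₃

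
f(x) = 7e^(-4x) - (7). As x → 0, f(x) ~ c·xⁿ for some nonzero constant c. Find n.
1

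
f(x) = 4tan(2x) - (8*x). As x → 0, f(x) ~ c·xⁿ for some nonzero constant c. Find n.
3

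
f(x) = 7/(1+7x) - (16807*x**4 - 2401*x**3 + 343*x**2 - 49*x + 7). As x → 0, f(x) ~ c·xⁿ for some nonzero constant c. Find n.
5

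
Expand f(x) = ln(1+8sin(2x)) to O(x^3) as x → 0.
16*x - 128*x**2 + O(x**3)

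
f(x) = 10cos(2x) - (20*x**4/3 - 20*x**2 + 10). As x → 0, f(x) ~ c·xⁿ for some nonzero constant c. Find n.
6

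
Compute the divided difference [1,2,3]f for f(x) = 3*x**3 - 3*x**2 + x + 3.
15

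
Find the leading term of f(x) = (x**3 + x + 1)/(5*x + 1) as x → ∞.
x**2/5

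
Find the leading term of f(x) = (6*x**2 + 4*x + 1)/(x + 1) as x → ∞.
6*x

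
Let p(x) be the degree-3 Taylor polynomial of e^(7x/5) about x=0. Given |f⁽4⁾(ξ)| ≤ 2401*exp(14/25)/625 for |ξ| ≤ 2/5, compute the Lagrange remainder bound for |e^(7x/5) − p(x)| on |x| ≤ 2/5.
4802*exp(14/25)/1171875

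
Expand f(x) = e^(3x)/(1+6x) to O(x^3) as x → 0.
1 - 3*x + 45*x**2/2 + O(x**3)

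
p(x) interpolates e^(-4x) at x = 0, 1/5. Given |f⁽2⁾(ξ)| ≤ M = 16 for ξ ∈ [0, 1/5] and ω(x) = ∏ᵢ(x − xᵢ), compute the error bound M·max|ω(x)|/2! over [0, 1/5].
2/25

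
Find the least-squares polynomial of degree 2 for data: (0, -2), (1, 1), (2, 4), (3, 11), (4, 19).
-9/5 + (6/5)x + x²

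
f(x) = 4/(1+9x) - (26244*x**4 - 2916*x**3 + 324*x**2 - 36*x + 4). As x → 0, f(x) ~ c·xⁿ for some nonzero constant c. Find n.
5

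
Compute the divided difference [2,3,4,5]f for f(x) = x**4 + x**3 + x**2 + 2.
15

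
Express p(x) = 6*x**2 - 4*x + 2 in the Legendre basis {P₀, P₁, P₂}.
(4)P₀ + (-4)P₁ + (4)P₂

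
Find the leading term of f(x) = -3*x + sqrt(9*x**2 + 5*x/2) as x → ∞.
5/12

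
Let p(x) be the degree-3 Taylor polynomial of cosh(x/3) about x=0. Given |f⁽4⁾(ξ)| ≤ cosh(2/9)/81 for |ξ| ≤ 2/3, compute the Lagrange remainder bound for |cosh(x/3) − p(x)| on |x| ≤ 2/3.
2*cosh(2/9)/19683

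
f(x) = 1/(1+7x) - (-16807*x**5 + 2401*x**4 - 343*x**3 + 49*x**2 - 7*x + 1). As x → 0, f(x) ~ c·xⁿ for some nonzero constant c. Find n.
6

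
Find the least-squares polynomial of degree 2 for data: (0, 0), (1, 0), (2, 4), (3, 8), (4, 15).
-1/5 + (-1/5)x + x²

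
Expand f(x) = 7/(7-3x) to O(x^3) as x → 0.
1 + 3*x/7 + 9*x**2/49 + O(x**3)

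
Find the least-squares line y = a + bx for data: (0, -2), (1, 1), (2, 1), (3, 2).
a = -13/10, b = 6/5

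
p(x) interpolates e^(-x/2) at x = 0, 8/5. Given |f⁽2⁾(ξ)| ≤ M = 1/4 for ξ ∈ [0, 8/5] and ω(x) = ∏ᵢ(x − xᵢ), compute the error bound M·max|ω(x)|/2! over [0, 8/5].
2/25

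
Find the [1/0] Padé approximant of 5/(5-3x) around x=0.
3*x/5 + 1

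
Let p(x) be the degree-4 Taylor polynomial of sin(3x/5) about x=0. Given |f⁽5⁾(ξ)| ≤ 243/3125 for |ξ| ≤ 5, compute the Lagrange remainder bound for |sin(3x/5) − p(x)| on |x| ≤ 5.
81/40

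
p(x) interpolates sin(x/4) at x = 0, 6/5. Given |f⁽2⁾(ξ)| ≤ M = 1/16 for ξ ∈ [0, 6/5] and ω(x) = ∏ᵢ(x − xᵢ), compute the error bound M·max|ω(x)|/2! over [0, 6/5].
9/800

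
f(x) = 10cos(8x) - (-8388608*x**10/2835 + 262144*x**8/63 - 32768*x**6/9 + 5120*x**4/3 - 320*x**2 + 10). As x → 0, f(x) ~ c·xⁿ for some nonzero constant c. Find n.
12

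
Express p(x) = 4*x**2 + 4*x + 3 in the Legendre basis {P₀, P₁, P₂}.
(13/3)P₀ + (4)P₁ + (8/3)P₂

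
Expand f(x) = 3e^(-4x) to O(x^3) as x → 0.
3 - 12*x + 24*x**2 + O(x**3)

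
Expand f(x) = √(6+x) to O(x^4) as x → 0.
sqrt(6) + sqrt(6)*x/12 - sqrt(6)*x**2/288 + sqrt(6)*x**3/3456 + O(x**4)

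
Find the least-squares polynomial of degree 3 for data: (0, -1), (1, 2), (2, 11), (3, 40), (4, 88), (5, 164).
-13/18 + (-887/756)x + (118/63)x² + (107/108)x³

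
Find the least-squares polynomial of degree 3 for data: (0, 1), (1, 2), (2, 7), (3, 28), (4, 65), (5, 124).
9/7 + (-7/3)x + (17/14)x² + (5/6)x³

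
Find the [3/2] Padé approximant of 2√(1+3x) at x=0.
(27*x**3/16 + 81*x**2/8 + 9*x + 2)/(27*x**2/16 + 3*x + 1)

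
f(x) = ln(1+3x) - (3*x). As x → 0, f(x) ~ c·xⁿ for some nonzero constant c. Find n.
2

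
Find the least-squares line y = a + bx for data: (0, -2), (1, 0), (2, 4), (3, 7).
a = -12/5, b = 31/10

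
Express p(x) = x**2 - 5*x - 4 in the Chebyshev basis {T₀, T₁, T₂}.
(-7/2)T₀ + (-5)T₁ + (1/2)T₂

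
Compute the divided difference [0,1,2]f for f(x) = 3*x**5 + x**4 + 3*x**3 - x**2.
60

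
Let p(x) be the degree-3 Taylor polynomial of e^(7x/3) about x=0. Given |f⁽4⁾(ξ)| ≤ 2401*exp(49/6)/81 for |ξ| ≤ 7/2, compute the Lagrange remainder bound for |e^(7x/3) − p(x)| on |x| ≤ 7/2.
5764801*exp(49/6)/31104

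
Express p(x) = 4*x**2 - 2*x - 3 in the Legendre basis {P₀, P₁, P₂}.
(-5/3)P₀ + (-2)P₁ + (8/3)P₂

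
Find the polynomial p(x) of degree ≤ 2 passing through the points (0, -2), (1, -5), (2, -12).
-2*x**2 - x - 2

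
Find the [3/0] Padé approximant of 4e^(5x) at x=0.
250*x**3/3 + 50*x**2 + 20*x + 4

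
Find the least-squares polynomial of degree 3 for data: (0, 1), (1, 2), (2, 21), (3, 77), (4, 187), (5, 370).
64/63 + (-841/378)x + (1/9)x² + (163/54)x³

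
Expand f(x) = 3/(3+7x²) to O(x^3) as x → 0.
1 - 7*x**2/3 + O(x**3)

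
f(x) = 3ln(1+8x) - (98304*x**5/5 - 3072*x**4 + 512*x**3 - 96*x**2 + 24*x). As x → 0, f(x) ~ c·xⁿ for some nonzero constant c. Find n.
6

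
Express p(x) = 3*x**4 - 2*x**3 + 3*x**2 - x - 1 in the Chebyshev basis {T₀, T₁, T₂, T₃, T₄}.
(13/8)T₀ + (-5/2)T₁ + (3)T₂ + (-1/2)T₃ + (3/8)T₄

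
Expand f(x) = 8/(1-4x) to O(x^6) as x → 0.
8 + 32*x + 128*x**2 + 512*x**3 + 2048*x**4 + 8192*x**5 + O(x**6)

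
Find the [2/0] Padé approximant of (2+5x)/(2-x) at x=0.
3*x**2/2 + 3*x + 1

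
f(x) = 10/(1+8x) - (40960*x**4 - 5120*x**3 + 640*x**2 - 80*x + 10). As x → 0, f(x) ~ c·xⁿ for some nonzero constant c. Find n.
5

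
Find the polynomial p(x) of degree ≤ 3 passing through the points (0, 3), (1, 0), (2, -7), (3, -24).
-x**3 + x**2 - 3*x + 3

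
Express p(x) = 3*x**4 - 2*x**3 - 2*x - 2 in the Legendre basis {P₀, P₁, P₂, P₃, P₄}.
(-7/5)P₀ + (-16/5)P₁ + (12/7)P₂ + (-4/5)P₃ + (24/35)P₄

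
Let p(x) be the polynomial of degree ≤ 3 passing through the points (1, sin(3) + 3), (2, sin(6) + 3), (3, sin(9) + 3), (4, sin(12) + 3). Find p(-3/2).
231*sin(3)/16 + 3 - 105*sin(12)/16 - 495*sin(6)/16 + 385*sin(9)/16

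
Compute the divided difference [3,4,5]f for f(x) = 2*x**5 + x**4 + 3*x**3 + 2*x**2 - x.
1455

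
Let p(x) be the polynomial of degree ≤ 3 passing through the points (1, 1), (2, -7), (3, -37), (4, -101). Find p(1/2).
1/2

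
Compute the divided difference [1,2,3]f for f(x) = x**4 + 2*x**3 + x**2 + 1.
38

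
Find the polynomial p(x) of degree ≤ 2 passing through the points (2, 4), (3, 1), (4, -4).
-x**2 + 2*x + 4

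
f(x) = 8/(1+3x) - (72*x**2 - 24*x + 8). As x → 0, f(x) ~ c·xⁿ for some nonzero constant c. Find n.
3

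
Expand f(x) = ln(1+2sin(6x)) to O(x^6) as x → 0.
12*x - 72*x**2 + 504*x**3 - 4320*x**4 + 39528*x**5 + O(x**6)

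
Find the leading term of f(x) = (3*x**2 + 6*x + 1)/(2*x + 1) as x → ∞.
3*x/2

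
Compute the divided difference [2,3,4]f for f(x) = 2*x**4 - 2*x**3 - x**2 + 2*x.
91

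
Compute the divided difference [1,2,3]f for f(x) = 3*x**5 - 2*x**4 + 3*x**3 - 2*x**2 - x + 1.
236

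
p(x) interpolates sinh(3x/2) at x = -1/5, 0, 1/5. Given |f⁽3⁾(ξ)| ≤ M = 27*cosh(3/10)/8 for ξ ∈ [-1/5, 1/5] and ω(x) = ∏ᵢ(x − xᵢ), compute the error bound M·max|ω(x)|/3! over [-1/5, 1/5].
sqrt(3)*cosh(3/10)/1000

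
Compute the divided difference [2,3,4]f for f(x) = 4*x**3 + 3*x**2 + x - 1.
39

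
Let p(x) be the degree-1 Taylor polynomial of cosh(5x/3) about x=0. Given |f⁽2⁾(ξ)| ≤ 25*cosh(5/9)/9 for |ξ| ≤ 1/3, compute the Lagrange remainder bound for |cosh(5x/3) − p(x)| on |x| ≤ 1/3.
25*cosh(5/9)/162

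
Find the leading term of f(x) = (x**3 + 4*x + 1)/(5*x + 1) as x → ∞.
x**2/5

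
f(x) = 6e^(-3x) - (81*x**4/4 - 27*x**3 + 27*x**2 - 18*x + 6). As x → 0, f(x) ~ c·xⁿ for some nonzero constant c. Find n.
5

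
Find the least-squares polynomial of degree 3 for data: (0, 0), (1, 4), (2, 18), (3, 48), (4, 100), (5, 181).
-2/63 + (503/378)x + (439/252)x² + (113/108)x³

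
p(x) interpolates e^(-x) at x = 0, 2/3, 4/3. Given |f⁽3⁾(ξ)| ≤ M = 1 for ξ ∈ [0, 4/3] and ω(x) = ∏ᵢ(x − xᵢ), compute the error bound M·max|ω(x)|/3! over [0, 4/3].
8*sqrt(3)/729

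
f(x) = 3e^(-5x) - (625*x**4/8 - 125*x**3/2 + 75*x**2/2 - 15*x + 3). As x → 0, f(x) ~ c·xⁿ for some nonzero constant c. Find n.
5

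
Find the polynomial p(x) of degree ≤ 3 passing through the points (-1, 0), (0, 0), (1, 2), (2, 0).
-x**3 + x**2 + 2*x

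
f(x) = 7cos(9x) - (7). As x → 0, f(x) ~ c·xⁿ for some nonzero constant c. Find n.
2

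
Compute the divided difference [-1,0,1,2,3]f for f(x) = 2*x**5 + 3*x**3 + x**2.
10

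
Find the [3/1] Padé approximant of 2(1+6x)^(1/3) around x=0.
(-16*x**3/3 + 8*x**2 + 12*x + 2)/(4*x + 1)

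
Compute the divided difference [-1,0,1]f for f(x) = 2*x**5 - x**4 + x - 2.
-1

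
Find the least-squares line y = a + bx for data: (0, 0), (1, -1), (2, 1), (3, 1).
a = -1/2, b = 1/2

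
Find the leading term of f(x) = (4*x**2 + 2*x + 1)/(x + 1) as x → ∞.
4*x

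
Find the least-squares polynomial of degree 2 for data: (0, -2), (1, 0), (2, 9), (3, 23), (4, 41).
-81/35 + (23/70)x + (37/14)x²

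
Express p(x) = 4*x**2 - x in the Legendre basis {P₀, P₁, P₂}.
(4/3)P₀ - P₁ + (8/3)P₂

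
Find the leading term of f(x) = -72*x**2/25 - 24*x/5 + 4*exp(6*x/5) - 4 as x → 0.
144*x**3/125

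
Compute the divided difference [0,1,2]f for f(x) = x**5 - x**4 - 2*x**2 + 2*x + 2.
6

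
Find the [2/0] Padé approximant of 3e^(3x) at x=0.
27*x**2/2 + 9*x + 3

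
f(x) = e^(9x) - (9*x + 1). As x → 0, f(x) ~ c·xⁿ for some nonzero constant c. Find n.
2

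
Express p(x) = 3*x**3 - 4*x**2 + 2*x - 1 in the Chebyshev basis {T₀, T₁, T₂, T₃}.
(-3)T₀ + (17/4)T₁ + (-2)T₂ + (3/4)T₃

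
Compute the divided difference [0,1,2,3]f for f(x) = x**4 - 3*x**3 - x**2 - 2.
3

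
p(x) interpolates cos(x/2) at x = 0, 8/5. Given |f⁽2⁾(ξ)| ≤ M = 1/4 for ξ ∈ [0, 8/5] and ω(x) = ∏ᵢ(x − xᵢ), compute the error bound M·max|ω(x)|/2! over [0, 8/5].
2/25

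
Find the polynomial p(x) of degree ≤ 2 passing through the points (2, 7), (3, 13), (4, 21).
x**2 + x + 1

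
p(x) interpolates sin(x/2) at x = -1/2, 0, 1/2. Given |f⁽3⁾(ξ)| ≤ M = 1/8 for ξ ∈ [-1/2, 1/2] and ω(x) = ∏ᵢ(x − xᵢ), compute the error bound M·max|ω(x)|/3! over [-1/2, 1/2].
sqrt(3)/1728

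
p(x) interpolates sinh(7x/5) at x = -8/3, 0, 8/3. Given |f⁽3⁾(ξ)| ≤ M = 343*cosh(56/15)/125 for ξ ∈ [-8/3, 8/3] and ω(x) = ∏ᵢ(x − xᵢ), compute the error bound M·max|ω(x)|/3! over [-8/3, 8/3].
175616*sqrt(3)*cosh(56/15)/91125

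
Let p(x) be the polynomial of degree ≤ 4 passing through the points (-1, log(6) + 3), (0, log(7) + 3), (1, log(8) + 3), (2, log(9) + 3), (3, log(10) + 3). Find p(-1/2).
log(7*2**(19/32)*3**(91/128)*5**(123/128)*7**(3/32)/20) + 3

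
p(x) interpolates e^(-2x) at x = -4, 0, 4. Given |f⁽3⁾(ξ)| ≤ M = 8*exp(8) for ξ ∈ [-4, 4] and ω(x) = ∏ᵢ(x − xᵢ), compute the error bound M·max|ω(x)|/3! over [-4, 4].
512*sqrt(3)*exp(8)/27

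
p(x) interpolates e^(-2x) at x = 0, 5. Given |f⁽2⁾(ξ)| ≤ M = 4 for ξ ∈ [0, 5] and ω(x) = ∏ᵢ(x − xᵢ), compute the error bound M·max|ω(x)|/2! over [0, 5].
25/2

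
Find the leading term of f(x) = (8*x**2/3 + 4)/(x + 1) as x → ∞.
8*x/3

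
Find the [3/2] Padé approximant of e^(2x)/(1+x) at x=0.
(8*x**3/15 + 6*x**2/5 + 9*x/5 + 1)/(-3*x**2/5 + 4*x/5 + 1)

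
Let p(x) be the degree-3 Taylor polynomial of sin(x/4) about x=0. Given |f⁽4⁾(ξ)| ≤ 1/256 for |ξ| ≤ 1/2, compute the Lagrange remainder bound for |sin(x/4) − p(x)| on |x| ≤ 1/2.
1/98304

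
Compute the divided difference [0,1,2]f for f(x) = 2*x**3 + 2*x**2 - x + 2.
8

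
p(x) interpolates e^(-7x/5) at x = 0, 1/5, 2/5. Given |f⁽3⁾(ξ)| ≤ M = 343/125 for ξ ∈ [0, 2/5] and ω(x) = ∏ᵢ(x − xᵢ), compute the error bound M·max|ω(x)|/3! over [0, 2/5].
343*sqrt(3)/421875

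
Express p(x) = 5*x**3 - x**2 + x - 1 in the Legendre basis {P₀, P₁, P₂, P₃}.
(-4/3)P₀ + (4)P₁ + (-2/3)P₂ + (2)P₃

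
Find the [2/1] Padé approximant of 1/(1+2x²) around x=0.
1 - 2*x**2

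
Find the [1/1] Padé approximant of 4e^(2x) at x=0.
(4*x + 4)/(1 - x)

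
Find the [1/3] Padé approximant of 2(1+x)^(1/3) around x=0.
(5*x/3 + 2)/(x**3/81 - x**2/18 + x/2 + 1)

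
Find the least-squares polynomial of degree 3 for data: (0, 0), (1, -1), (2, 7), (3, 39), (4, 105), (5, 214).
29/126 + (-419/108)x + (19/252)x² + (50/27)x³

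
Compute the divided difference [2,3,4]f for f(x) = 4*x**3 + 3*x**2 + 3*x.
39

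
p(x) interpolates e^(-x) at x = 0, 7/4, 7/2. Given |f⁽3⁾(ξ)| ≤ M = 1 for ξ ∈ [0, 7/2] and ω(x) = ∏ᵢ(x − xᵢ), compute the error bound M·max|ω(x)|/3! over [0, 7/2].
343*sqrt(3)/1728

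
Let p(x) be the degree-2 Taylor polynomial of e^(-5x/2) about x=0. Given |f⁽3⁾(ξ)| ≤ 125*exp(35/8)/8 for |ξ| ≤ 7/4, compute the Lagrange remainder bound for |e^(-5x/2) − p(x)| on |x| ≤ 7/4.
42875*exp(35/8)/3072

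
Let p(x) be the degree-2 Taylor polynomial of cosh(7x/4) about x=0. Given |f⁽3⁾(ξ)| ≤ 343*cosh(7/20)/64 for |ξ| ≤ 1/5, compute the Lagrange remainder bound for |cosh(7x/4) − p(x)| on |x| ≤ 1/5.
343*cosh(7/20)/48000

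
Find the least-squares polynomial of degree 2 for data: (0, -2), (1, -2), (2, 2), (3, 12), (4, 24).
-74/35 + (-69/35)x + (15/7)x²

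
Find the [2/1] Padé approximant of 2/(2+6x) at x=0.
1/(3*x + 1)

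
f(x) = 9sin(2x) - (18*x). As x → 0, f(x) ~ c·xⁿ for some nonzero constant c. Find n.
3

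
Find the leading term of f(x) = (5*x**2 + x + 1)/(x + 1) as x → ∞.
5*x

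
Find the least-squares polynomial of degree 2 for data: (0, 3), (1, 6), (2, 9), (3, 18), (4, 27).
111/35 + (6/7)x + (9/7)x²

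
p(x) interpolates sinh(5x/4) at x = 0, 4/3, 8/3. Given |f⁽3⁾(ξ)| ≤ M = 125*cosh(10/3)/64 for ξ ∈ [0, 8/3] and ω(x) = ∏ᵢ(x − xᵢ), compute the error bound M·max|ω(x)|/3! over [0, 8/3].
125*sqrt(3)*cosh(10/3)/729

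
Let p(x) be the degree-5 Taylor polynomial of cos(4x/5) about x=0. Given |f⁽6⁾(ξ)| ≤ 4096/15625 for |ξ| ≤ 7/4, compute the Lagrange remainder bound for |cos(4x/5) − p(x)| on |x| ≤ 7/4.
117649/11250000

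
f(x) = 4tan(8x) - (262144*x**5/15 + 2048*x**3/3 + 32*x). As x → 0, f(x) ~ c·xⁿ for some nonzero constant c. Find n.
7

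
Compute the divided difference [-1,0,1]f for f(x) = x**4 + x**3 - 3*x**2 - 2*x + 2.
-2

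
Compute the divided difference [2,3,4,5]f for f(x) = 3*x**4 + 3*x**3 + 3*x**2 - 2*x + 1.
45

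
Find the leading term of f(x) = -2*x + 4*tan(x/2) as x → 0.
x**3/6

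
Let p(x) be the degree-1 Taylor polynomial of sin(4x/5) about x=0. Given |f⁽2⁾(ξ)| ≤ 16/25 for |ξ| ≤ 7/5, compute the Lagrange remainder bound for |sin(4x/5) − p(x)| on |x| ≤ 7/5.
392/625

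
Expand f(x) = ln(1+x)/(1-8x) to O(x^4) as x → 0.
x + 15*x**2/2 + 181*x**3/3 + O(x**4)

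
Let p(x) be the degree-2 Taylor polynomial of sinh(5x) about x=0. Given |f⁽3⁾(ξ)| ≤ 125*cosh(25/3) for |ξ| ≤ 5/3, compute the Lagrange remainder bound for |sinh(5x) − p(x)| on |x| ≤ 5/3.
15625*cosh(25/3)/162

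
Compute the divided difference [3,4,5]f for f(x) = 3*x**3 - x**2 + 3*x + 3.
35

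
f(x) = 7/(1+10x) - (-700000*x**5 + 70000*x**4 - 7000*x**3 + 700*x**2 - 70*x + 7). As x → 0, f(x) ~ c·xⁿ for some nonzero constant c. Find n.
6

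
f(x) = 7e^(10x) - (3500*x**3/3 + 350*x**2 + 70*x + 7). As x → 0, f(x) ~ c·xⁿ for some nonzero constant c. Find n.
4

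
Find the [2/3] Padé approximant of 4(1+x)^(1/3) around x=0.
(14*x**2/9 + 16*x/3 + 4)/(-x**3/162 + x**2/6 + x + 1)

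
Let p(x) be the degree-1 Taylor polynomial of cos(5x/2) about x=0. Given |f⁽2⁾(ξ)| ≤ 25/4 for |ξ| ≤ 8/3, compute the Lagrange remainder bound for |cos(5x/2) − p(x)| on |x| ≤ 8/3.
200/9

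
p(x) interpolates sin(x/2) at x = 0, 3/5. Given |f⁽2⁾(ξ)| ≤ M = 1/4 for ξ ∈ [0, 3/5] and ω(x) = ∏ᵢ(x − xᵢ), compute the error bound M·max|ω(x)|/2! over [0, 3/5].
9/800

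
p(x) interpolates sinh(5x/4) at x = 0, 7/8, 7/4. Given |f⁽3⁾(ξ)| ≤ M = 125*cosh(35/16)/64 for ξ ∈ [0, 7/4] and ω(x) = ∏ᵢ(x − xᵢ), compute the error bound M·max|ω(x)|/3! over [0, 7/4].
42875*sqrt(3)*cosh(35/16)/884736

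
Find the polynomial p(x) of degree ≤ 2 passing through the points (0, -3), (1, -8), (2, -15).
-x**2 - 4*x - 3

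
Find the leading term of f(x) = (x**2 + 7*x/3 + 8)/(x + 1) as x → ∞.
x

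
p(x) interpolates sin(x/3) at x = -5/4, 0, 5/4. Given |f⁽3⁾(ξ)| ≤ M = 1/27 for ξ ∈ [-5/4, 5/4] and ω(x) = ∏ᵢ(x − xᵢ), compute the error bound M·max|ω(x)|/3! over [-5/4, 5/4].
125*sqrt(3)/46656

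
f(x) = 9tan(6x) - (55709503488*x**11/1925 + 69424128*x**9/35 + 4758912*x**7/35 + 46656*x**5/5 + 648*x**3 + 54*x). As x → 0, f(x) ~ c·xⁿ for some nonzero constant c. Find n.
13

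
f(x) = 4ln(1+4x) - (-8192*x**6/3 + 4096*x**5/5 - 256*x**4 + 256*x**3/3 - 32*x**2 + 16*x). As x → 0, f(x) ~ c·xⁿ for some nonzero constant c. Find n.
7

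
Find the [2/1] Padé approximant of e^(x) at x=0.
(x**2/6 + 2*x/3 + 1)/(1 - x/3)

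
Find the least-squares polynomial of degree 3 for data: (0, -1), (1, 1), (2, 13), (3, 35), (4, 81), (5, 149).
-22/21 + (31/126)x + (26/21)x² + (17/18)x³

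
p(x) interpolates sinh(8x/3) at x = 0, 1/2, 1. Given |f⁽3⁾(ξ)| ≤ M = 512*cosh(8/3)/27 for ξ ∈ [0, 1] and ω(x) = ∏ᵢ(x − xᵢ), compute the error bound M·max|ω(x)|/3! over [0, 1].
64*sqrt(3)*cosh(8/3)/729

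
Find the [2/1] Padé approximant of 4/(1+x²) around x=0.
4 - 4*x**2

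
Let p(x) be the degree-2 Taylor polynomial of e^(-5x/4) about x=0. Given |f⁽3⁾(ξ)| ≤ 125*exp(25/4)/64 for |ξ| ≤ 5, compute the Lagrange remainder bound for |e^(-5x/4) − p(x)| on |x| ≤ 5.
15625*exp(25/4)/384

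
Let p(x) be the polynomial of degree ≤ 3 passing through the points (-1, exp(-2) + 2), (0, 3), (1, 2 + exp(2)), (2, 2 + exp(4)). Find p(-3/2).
((-5*exp(4) - 3 + 21*exp(2))*exp(2) + 35)*exp(-2)/16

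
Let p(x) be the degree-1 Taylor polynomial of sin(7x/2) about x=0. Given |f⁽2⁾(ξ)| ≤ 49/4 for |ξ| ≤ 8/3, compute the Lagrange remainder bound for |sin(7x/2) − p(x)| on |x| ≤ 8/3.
392/9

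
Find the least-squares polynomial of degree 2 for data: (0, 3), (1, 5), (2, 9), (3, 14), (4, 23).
22/7 + (43/70)x + (15/14)x²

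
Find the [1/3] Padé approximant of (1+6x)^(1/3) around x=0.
(5*x + 1)/(8*x**3/3 - 2*x**2 + 3*x + 1)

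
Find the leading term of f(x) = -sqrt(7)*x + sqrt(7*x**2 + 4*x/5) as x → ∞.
2*sqrt(7)/35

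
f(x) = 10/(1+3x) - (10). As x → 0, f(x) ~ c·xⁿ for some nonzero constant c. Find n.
1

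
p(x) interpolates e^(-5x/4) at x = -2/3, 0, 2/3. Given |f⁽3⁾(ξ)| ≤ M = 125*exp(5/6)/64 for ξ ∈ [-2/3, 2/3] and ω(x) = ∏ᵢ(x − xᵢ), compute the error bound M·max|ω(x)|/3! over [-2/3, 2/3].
125*sqrt(3)*exp(5/6)/5832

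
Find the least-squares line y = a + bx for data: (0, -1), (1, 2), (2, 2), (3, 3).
a = -3/10, b = 6/5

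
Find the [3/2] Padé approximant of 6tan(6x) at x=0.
(-432*x**3/5 + 36*x)/(1 - 72*x**2/5)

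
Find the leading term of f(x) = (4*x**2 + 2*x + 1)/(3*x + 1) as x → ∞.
4*x/3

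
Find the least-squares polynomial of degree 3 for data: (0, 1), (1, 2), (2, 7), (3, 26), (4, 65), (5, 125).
83/63 + (-95/54)x + (137/252)x² + (103/108)x³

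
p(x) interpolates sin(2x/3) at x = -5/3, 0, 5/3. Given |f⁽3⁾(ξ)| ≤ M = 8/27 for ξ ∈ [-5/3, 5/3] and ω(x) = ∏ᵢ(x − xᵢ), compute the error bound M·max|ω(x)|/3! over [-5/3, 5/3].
1000*sqrt(3)/19683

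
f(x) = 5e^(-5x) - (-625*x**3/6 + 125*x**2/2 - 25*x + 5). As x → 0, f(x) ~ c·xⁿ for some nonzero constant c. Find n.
4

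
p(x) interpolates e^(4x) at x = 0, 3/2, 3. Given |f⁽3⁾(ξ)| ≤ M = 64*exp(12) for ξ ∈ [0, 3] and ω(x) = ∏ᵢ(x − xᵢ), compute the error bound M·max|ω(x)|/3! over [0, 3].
8*sqrt(3)*exp(12)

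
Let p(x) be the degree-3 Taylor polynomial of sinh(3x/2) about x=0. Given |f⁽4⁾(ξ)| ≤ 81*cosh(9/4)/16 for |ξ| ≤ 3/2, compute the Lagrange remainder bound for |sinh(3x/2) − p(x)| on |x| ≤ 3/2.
2187*cosh(9/4)/2048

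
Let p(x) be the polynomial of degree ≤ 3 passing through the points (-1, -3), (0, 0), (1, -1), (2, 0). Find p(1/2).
-3/8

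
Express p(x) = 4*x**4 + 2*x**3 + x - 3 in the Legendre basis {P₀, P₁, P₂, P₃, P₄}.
(-11/5)P₀ + (11/5)P₁ + (16/7)P₂ + (4/5)P₃ + (32/35)P₄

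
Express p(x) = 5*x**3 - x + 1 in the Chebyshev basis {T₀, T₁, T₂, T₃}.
T₀ + (11/4)T₁ + (5/4)T₃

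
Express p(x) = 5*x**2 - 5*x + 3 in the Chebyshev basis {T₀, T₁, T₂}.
(11/2)T₀ + (-5)T₁ + (5/2)T₂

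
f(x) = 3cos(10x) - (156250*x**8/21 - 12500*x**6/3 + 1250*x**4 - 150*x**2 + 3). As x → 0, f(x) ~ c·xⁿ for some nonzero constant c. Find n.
10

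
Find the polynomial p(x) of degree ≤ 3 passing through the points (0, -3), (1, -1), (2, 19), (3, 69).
2*x**3 + 3*x**2 - 3*x - 3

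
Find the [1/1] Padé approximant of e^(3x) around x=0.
(3*x/2 + 1)/(1 - 3*x/2)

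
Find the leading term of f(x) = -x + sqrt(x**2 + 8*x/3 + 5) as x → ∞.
4/3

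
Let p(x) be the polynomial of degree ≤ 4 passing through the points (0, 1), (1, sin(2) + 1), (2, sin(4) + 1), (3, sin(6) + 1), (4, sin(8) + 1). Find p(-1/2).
-105*sin(2)/32 + 189*sin(4)/64 + 35*sin(8)/128 - 45*sin(6)/32 + 1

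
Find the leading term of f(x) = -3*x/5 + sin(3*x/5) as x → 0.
-9*x**3/250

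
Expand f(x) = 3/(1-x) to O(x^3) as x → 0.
3 + 3*x + 3*x**2 + O(x**3)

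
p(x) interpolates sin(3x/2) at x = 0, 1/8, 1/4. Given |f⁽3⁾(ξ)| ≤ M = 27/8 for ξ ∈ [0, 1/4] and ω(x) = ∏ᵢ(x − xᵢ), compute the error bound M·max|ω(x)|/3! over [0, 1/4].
sqrt(3)/4096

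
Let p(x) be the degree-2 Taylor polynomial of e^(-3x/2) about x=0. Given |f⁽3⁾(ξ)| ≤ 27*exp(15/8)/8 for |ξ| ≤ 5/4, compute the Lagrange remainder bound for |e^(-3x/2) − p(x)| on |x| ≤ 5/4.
1125*exp(15/8)/1024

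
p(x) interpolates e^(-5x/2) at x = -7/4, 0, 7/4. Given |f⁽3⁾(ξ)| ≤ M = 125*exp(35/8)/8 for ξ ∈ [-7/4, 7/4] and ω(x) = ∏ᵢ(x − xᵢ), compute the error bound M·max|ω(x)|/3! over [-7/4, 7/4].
42875*sqrt(3)*exp(35/8)/13824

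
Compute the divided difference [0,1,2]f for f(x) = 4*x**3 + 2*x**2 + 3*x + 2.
14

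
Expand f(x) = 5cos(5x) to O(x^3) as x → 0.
5 - 125*x**2/2 + O(x**3)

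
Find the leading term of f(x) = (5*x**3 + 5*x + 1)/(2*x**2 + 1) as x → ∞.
5*x/2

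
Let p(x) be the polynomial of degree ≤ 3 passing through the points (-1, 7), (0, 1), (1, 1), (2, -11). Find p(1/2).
11/8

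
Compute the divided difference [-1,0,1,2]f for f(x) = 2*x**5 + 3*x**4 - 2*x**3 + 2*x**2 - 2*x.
14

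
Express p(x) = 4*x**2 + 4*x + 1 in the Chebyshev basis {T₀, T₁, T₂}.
(3)T₀ + (4)T₁ + (2)T₂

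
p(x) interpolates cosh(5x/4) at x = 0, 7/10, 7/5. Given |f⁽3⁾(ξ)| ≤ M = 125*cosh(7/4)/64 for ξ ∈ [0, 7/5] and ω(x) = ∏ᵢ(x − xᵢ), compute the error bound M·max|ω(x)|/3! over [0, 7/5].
343*sqrt(3)*cosh(7/4)/13824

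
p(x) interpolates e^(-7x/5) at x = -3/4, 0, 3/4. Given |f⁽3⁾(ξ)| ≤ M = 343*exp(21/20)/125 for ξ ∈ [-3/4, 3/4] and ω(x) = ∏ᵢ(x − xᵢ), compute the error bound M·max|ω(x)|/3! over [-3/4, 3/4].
343*sqrt(3)*exp(21/20)/8000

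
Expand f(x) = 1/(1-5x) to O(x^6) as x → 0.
1 + 5*x + 25*x**2 + 125*x**3 + 625*x**4 + 3125*x**5 + O(x**6)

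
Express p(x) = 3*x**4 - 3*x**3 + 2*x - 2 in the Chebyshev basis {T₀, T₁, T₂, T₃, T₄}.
(-7/8)T₀ + (-1/4)T₁ + (3/2)T₂ + (-3/4)T₃ + (3/8)T₄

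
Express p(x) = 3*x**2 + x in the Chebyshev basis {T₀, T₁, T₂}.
(3/2)T₀ + T₁ + (3/2)T₂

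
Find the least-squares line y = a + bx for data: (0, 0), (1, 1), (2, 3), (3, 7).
a = -7/10, b = 23/10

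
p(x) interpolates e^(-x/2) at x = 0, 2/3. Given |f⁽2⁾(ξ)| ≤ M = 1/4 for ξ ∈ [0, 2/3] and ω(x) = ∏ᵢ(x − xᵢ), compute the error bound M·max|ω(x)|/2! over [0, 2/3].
1/72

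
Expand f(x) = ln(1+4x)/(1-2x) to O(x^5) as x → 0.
4*x + 64*x**3/3 - 64*x**4/3 + O(x**5)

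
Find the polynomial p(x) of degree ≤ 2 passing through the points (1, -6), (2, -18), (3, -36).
-3*x**2 - 3*x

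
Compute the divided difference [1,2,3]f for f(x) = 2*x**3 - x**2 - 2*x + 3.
11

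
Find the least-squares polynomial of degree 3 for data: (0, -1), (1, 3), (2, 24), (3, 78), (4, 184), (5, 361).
-47/42 + (671/252)x + (-25/21)x² + (109/36)x³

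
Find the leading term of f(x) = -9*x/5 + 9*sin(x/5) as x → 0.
-3*x**3/250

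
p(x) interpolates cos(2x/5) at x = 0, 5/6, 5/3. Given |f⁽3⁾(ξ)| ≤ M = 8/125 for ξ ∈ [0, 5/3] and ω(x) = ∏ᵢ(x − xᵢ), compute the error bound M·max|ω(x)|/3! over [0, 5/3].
sqrt(3)/729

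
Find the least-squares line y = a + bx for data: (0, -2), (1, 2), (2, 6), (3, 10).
a = -2, b = 4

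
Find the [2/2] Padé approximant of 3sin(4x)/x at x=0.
(12 - 112*x**2/5)/(4*x**2/5 + 1)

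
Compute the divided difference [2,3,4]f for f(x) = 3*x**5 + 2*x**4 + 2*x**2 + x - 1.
967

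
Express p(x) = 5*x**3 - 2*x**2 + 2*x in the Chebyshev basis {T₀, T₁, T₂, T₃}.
-T₀ + (23/4)T₁ - T₂ + (5/4)T₃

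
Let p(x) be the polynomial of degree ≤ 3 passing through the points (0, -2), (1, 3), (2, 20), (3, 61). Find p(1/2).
-1/4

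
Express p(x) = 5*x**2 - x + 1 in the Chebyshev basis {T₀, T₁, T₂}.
(7/2)T₀ - T₁ + (5/2)T₂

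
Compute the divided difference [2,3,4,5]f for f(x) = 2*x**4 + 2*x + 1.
28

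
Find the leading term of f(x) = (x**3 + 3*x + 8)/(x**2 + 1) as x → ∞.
x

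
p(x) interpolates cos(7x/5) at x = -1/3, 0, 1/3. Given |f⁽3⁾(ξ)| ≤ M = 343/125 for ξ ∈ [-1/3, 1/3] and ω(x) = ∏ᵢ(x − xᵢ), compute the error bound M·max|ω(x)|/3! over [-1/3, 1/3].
343*sqrt(3)/91125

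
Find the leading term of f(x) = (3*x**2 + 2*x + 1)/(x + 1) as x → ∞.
3*x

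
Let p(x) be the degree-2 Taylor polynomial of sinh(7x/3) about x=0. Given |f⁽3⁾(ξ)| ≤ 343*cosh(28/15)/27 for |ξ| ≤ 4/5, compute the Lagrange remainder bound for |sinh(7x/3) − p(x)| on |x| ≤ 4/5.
10976*cosh(28/15)/10125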